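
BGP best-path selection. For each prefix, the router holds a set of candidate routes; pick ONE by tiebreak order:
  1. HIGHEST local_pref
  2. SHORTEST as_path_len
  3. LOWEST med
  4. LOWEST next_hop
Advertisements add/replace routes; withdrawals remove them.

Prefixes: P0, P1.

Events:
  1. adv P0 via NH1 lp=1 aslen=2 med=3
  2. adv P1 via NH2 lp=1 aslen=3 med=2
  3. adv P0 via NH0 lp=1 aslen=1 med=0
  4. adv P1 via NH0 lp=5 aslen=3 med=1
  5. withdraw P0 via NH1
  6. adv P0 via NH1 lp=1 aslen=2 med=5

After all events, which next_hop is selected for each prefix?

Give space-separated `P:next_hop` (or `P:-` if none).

Op 1: best P0=NH1 P1=-
Op 2: best P0=NH1 P1=NH2
Op 3: best P0=NH0 P1=NH2
Op 4: best P0=NH0 P1=NH0
Op 5: best P0=NH0 P1=NH0
Op 6: best P0=NH0 P1=NH0

Answer: P0:NH0 P1:NH0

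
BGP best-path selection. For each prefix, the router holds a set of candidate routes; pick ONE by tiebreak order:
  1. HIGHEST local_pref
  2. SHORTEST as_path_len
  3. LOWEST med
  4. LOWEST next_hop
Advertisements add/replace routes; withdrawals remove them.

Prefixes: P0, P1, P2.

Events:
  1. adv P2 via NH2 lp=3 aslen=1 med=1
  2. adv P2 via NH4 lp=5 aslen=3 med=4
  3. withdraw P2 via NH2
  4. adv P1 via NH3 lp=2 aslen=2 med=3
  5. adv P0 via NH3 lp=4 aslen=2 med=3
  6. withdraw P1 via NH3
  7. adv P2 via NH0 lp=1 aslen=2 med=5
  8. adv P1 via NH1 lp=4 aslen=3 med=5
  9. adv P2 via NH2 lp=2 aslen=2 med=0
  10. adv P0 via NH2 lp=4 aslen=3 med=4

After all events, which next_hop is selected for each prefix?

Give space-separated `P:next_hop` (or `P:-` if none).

Answer: P0:NH3 P1:NH1 P2:NH4

Derivation:
Op 1: best P0=- P1=- P2=NH2
Op 2: best P0=- P1=- P2=NH4
Op 3: best P0=- P1=- P2=NH4
Op 4: best P0=- P1=NH3 P2=NH4
Op 5: best P0=NH3 P1=NH3 P2=NH4
Op 6: best P0=NH3 P1=- P2=NH4
Op 7: best P0=NH3 P1=- P2=NH4
Op 8: best P0=NH3 P1=NH1 P2=NH4
Op 9: best P0=NH3 P1=NH1 P2=NH4
Op 10: best P0=NH3 P1=NH1 P2=NH4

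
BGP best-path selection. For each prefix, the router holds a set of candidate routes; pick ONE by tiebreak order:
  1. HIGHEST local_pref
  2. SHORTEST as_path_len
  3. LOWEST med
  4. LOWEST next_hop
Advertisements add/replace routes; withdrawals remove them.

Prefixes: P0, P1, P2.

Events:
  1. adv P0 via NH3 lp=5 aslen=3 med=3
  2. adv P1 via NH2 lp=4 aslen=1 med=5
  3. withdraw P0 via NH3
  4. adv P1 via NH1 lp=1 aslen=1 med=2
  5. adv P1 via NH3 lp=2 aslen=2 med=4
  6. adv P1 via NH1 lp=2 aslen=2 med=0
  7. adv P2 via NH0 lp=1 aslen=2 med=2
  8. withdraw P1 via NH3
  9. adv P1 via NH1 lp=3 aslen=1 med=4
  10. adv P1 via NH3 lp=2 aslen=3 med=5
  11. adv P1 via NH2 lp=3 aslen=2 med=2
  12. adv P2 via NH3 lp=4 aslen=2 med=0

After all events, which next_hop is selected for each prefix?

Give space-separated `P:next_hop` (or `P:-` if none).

Op 1: best P0=NH3 P1=- P2=-
Op 2: best P0=NH3 P1=NH2 P2=-
Op 3: best P0=- P1=NH2 P2=-
Op 4: best P0=- P1=NH2 P2=-
Op 5: best P0=- P1=NH2 P2=-
Op 6: best P0=- P1=NH2 P2=-
Op 7: best P0=- P1=NH2 P2=NH0
Op 8: best P0=- P1=NH2 P2=NH0
Op 9: best P0=- P1=NH2 P2=NH0
Op 10: best P0=- P1=NH2 P2=NH0
Op 11: best P0=- P1=NH1 P2=NH0
Op 12: best P0=- P1=NH1 P2=NH3

Answer: P0:- P1:NH1 P2:NH3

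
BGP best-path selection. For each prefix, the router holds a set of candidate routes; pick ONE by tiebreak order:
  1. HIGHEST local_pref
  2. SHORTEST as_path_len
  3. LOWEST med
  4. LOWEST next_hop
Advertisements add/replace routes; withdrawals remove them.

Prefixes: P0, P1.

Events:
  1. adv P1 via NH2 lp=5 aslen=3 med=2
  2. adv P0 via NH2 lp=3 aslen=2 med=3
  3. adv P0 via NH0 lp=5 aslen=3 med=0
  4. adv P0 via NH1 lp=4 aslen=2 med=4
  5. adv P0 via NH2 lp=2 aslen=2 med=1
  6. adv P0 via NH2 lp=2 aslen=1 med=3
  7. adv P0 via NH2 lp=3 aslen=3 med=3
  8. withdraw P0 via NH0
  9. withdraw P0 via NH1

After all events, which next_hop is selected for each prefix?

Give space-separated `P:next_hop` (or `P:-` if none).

Op 1: best P0=- P1=NH2
Op 2: best P0=NH2 P1=NH2
Op 3: best P0=NH0 P1=NH2
Op 4: best P0=NH0 P1=NH2
Op 5: best P0=NH0 P1=NH2
Op 6: best P0=NH0 P1=NH2
Op 7: best P0=NH0 P1=NH2
Op 8: best P0=NH1 P1=NH2
Op 9: best P0=NH2 P1=NH2

Answer: P0:NH2 P1:NH2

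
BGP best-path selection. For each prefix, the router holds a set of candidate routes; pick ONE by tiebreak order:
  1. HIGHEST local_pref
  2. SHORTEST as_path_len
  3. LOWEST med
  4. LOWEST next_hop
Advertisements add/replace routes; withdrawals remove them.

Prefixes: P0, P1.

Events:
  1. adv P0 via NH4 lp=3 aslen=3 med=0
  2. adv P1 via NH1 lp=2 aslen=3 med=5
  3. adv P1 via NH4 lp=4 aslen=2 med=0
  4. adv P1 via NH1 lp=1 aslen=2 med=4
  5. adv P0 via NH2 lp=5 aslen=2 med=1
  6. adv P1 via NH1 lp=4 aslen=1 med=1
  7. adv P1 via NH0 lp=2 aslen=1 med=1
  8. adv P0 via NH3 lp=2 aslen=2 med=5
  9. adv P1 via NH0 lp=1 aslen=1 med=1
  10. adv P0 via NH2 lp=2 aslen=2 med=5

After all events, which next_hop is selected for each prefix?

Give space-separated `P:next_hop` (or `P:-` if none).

Op 1: best P0=NH4 P1=-
Op 2: best P0=NH4 P1=NH1
Op 3: best P0=NH4 P1=NH4
Op 4: best P0=NH4 P1=NH4
Op 5: best P0=NH2 P1=NH4
Op 6: best P0=NH2 P1=NH1
Op 7: best P0=NH2 P1=NH1
Op 8: best P0=NH2 P1=NH1
Op 9: best P0=NH2 P1=NH1
Op 10: best P0=NH4 P1=NH1

Answer: P0:NH4 P1:NH1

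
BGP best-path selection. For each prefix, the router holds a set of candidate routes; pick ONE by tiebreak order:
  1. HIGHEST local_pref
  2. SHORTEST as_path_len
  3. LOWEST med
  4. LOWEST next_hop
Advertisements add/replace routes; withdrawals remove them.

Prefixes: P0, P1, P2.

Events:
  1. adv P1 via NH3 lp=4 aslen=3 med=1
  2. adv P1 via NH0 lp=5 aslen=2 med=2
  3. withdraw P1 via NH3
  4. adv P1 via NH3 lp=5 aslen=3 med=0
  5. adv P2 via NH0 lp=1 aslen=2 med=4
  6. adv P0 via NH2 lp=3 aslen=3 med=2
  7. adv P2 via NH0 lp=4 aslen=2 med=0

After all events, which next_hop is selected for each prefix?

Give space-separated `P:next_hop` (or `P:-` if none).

Op 1: best P0=- P1=NH3 P2=-
Op 2: best P0=- P1=NH0 P2=-
Op 3: best P0=- P1=NH0 P2=-
Op 4: best P0=- P1=NH0 P2=-
Op 5: best P0=- P1=NH0 P2=NH0
Op 6: best P0=NH2 P1=NH0 P2=NH0
Op 7: best P0=NH2 P1=NH0 P2=NH0

Answer: P0:NH2 P1:NH0 P2:NH0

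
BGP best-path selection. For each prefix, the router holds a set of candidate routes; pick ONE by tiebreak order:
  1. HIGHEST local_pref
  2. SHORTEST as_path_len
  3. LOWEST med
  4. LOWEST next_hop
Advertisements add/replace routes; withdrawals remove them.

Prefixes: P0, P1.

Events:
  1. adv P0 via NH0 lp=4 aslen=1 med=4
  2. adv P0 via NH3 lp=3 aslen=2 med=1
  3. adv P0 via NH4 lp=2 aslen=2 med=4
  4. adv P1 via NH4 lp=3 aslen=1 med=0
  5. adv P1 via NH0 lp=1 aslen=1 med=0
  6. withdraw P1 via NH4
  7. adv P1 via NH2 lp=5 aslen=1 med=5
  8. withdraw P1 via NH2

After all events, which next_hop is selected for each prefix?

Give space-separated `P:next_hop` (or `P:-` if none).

Answer: P0:NH0 P1:NH0

Derivation:
Op 1: best P0=NH0 P1=-
Op 2: best P0=NH0 P1=-
Op 3: best P0=NH0 P1=-
Op 4: best P0=NH0 P1=NH4
Op 5: best P0=NH0 P1=NH4
Op 6: best P0=NH0 P1=NH0
Op 7: best P0=NH0 P1=NH2
Op 8: best P0=NH0 P1=NH0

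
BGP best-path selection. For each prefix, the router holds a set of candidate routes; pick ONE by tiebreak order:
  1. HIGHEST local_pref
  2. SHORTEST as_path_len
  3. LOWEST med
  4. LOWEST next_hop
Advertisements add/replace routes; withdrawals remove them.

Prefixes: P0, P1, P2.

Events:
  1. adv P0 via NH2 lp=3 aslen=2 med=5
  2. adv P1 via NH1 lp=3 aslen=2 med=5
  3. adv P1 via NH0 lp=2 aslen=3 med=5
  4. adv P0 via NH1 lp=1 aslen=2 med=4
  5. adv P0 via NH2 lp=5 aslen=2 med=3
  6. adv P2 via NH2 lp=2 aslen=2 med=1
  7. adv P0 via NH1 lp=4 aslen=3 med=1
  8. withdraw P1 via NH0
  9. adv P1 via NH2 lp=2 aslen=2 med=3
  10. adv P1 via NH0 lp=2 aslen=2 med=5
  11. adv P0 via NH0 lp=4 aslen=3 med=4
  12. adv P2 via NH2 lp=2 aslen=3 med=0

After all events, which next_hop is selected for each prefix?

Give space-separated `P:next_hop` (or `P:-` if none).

Op 1: best P0=NH2 P1=- P2=-
Op 2: best P0=NH2 P1=NH1 P2=-
Op 3: best P0=NH2 P1=NH1 P2=-
Op 4: best P0=NH2 P1=NH1 P2=-
Op 5: best P0=NH2 P1=NH1 P2=-
Op 6: best P0=NH2 P1=NH1 P2=NH2
Op 7: best P0=NH2 P1=NH1 P2=NH2
Op 8: best P0=NH2 P1=NH1 P2=NH2
Op 9: best P0=NH2 P1=NH1 P2=NH2
Op 10: best P0=NH2 P1=NH1 P2=NH2
Op 11: best P0=NH2 P1=NH1 P2=NH2
Op 12: best P0=NH2 P1=NH1 P2=NH2

Answer: P0:NH2 P1:NH1 P2:NH2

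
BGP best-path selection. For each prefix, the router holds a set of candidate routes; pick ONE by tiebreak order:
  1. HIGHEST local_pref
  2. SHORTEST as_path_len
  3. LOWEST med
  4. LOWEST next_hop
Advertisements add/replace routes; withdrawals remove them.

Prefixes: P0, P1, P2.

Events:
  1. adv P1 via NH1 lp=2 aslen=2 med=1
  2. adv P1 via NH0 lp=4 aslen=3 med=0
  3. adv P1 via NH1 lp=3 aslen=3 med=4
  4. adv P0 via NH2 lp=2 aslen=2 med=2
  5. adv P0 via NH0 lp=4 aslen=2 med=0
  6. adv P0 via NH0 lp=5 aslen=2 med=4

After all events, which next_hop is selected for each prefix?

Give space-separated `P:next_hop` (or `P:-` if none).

Answer: P0:NH0 P1:NH0 P2:-

Derivation:
Op 1: best P0=- P1=NH1 P2=-
Op 2: best P0=- P1=NH0 P2=-
Op 3: best P0=- P1=NH0 P2=-
Op 4: best P0=NH2 P1=NH0 P2=-
Op 5: best P0=NH0 P1=NH0 P2=-
Op 6: best P0=NH0 P1=NH0 P2=-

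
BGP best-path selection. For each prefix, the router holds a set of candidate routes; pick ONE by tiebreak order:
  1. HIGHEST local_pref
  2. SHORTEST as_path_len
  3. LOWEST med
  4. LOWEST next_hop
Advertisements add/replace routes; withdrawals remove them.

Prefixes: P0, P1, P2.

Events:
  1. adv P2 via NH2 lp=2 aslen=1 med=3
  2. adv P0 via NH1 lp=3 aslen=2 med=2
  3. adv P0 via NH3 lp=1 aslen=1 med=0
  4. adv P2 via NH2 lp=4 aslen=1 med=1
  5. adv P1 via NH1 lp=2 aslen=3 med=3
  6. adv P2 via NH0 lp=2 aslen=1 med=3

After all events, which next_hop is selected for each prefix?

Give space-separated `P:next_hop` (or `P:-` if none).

Answer: P0:NH1 P1:NH1 P2:NH2

Derivation:
Op 1: best P0=- P1=- P2=NH2
Op 2: best P0=NH1 P1=- P2=NH2
Op 3: best P0=NH1 P1=- P2=NH2
Op 4: best P0=NH1 P1=- P2=NH2
Op 5: best P0=NH1 P1=NH1 P2=NH2
Op 6: best P0=NH1 P1=NH1 P2=NH2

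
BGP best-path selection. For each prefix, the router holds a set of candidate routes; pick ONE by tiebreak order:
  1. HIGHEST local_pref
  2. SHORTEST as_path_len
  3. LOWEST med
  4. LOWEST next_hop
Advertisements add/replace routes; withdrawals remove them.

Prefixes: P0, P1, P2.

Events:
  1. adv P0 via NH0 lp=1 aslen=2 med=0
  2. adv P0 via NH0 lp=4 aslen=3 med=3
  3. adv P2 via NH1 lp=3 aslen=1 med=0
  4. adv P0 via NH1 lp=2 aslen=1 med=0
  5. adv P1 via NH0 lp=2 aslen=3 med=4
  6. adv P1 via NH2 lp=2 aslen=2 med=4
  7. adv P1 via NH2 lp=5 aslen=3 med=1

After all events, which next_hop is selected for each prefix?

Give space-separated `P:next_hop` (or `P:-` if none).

Answer: P0:NH0 P1:NH2 P2:NH1

Derivation:
Op 1: best P0=NH0 P1=- P2=-
Op 2: best P0=NH0 P1=- P2=-
Op 3: best P0=NH0 P1=- P2=NH1
Op 4: best P0=NH0 P1=- P2=NH1
Op 5: best P0=NH0 P1=NH0 P2=NH1
Op 6: best P0=NH0 P1=NH2 P2=NH1
Op 7: best P0=NH0 P1=NH2 P2=NH1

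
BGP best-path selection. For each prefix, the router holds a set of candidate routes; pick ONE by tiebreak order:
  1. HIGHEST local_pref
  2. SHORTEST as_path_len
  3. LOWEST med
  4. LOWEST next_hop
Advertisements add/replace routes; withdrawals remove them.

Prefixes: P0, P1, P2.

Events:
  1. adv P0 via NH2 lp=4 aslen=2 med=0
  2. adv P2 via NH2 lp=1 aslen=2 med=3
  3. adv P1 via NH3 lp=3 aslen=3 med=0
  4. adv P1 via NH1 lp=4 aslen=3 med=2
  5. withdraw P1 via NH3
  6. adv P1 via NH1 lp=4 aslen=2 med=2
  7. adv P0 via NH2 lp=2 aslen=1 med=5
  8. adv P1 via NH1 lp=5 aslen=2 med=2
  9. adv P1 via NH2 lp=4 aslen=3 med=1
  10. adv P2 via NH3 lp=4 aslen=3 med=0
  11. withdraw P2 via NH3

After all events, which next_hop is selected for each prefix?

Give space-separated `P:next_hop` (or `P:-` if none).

Answer: P0:NH2 P1:NH1 P2:NH2

Derivation:
Op 1: best P0=NH2 P1=- P2=-
Op 2: best P0=NH2 P1=- P2=NH2
Op 3: best P0=NH2 P1=NH3 P2=NH2
Op 4: best P0=NH2 P1=NH1 P2=NH2
Op 5: best P0=NH2 P1=NH1 P2=NH2
Op 6: best P0=NH2 P1=NH1 P2=NH2
Op 7: best P0=NH2 P1=NH1 P2=NH2
Op 8: best P0=NH2 P1=NH1 P2=NH2
Op 9: best P0=NH2 P1=NH1 P2=NH2
Op 10: best P0=NH2 P1=NH1 P2=NH3
Op 11: best P0=NH2 P1=NH1 P2=NH2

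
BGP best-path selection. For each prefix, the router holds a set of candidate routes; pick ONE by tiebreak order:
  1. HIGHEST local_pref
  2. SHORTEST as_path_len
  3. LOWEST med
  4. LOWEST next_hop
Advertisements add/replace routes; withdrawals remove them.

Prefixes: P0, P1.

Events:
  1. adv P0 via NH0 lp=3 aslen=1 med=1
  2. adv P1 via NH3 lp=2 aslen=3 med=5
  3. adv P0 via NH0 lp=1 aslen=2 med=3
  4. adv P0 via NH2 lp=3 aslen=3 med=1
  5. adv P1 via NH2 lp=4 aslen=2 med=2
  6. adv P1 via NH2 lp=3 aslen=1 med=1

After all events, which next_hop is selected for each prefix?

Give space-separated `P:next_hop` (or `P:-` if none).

Answer: P0:NH2 P1:NH2

Derivation:
Op 1: best P0=NH0 P1=-
Op 2: best P0=NH0 P1=NH3
Op 3: best P0=NH0 P1=NH3
Op 4: best P0=NH2 P1=NH3
Op 5: best P0=NH2 P1=NH2
Op 6: best P0=NH2 P1=NH2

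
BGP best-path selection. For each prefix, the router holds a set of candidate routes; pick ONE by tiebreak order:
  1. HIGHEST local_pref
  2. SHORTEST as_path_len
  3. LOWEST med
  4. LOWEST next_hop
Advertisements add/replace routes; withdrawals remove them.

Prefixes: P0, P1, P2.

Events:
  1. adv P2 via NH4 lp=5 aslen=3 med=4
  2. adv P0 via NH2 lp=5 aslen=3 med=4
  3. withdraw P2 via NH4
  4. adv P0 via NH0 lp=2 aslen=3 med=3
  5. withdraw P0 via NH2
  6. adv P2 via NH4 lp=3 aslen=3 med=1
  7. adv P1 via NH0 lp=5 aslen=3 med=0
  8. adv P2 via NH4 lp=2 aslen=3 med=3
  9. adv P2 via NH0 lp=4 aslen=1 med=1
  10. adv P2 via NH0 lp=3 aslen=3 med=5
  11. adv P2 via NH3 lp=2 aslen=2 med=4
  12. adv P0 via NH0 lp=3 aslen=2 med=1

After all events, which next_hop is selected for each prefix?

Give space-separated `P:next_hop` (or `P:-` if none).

Answer: P0:NH0 P1:NH0 P2:NH0

Derivation:
Op 1: best P0=- P1=- P2=NH4
Op 2: best P0=NH2 P1=- P2=NH4
Op 3: best P0=NH2 P1=- P2=-
Op 4: best P0=NH2 P1=- P2=-
Op 5: best P0=NH0 P1=- P2=-
Op 6: best P0=NH0 P1=- P2=NH4
Op 7: best P0=NH0 P1=NH0 P2=NH4
Op 8: best P0=NH0 P1=NH0 P2=NH4
Op 9: best P0=NH0 P1=NH0 P2=NH0
Op 10: best P0=NH0 P1=NH0 P2=NH0
Op 11: best P0=NH0 P1=NH0 P2=NH0
Op 12: best P0=NH0 P1=NH0 P2=NH0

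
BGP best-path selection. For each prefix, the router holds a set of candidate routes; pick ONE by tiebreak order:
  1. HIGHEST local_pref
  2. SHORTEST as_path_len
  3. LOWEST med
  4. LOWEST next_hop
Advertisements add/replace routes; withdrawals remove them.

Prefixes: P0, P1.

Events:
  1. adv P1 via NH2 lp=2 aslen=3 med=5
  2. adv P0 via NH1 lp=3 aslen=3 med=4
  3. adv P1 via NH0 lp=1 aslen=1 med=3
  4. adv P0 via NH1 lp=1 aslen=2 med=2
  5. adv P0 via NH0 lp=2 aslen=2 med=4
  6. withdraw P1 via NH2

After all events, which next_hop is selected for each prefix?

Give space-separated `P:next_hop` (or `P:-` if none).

Answer: P0:NH0 P1:NH0

Derivation:
Op 1: best P0=- P1=NH2
Op 2: best P0=NH1 P1=NH2
Op 3: best P0=NH1 P1=NH2
Op 4: best P0=NH1 P1=NH2
Op 5: best P0=NH0 P1=NH2
Op 6: best P0=NH0 P1=NH0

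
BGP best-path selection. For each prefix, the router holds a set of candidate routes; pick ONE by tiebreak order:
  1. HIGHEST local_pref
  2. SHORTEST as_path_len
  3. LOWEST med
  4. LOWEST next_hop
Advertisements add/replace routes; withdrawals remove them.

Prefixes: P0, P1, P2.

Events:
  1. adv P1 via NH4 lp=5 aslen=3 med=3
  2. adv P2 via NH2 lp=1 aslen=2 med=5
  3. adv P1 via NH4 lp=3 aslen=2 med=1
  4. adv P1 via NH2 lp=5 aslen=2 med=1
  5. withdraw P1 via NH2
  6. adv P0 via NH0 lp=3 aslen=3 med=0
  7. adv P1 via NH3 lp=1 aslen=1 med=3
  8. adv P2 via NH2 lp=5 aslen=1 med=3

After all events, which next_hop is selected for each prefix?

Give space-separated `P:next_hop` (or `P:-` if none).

Op 1: best P0=- P1=NH4 P2=-
Op 2: best P0=- P1=NH4 P2=NH2
Op 3: best P0=- P1=NH4 P2=NH2
Op 4: best P0=- P1=NH2 P2=NH2
Op 5: best P0=- P1=NH4 P2=NH2
Op 6: best P0=NH0 P1=NH4 P2=NH2
Op 7: best P0=NH0 P1=NH4 P2=NH2
Op 8: best P0=NH0 P1=NH4 P2=NH2

Answer: P0:NH0 P1:NH4 P2:NH2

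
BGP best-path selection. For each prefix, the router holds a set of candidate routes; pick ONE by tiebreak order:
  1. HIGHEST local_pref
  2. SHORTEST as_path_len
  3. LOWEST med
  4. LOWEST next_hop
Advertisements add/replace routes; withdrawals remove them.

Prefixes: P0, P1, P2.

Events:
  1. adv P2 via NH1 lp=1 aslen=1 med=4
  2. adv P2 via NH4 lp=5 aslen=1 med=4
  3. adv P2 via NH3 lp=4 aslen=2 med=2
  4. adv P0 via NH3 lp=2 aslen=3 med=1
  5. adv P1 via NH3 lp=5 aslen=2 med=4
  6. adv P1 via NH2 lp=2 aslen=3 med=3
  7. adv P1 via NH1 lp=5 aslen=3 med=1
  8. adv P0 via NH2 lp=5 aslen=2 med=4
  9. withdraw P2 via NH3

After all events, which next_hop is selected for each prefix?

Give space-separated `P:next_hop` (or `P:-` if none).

Op 1: best P0=- P1=- P2=NH1
Op 2: best P0=- P1=- P2=NH4
Op 3: best P0=- P1=- P2=NH4
Op 4: best P0=NH3 P1=- P2=NH4
Op 5: best P0=NH3 P1=NH3 P2=NH4
Op 6: best P0=NH3 P1=NH3 P2=NH4
Op 7: best P0=NH3 P1=NH3 P2=NH4
Op 8: best P0=NH2 P1=NH3 P2=NH4
Op 9: best P0=NH2 P1=NH3 P2=NH4

Answer: P0:NH2 P1:NH3 P2:NH4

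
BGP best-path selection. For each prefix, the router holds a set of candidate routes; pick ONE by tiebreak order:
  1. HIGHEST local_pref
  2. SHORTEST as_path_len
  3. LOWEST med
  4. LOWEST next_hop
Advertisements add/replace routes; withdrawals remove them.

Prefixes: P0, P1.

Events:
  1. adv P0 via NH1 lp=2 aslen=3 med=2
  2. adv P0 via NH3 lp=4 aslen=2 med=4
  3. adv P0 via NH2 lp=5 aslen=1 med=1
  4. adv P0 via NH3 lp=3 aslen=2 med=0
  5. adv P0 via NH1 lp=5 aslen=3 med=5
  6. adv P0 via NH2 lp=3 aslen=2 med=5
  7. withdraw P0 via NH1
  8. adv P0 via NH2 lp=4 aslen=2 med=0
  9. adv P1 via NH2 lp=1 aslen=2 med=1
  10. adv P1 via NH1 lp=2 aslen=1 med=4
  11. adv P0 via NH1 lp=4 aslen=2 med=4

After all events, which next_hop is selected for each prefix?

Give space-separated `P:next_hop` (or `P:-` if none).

Answer: P0:NH2 P1:NH1

Derivation:
Op 1: best P0=NH1 P1=-
Op 2: best P0=NH3 P1=-
Op 3: best P0=NH2 P1=-
Op 4: best P0=NH2 P1=-
Op 5: best P0=NH2 P1=-
Op 6: best P0=NH1 P1=-
Op 7: best P0=NH3 P1=-
Op 8: best P0=NH2 P1=-
Op 9: best P0=NH2 P1=NH2
Op 10: best P0=NH2 P1=NH1
Op 11: best P0=NH2 P1=NH1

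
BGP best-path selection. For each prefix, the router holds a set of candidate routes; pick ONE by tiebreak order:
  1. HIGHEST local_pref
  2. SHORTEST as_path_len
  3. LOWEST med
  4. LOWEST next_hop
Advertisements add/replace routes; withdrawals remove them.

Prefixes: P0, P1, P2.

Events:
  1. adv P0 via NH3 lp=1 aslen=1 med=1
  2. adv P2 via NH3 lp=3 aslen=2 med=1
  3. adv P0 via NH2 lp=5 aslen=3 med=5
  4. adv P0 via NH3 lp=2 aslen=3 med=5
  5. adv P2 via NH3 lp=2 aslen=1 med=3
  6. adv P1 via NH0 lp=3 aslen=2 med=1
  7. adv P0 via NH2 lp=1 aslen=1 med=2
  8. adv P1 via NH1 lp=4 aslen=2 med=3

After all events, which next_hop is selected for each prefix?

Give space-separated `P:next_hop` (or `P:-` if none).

Answer: P0:NH3 P1:NH1 P2:NH3

Derivation:
Op 1: best P0=NH3 P1=- P2=-
Op 2: best P0=NH3 P1=- P2=NH3
Op 3: best P0=NH2 P1=- P2=NH3
Op 4: best P0=NH2 P1=- P2=NH3
Op 5: best P0=NH2 P1=- P2=NH3
Op 6: best P0=NH2 P1=NH0 P2=NH3
Op 7: best P0=NH3 P1=NH0 P2=NH3
Op 8: best P0=NH3 P1=NH1 P2=NH3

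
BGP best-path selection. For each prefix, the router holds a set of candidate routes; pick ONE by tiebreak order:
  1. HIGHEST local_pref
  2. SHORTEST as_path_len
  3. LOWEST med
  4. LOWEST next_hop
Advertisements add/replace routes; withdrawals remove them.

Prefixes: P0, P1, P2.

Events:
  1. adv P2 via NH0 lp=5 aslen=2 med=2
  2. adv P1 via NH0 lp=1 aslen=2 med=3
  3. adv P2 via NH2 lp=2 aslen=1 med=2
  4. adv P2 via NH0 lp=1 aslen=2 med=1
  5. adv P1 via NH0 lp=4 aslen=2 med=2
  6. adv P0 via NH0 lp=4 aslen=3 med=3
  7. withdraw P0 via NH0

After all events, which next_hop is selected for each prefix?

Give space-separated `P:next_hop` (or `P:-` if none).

Op 1: best P0=- P1=- P2=NH0
Op 2: best P0=- P1=NH0 P2=NH0
Op 3: best P0=- P1=NH0 P2=NH0
Op 4: best P0=- P1=NH0 P2=NH2
Op 5: best P0=- P1=NH0 P2=NH2
Op 6: best P0=NH0 P1=NH0 P2=NH2
Op 7: best P0=- P1=NH0 P2=NH2

Answer: P0:- P1:NH0 P2:NH2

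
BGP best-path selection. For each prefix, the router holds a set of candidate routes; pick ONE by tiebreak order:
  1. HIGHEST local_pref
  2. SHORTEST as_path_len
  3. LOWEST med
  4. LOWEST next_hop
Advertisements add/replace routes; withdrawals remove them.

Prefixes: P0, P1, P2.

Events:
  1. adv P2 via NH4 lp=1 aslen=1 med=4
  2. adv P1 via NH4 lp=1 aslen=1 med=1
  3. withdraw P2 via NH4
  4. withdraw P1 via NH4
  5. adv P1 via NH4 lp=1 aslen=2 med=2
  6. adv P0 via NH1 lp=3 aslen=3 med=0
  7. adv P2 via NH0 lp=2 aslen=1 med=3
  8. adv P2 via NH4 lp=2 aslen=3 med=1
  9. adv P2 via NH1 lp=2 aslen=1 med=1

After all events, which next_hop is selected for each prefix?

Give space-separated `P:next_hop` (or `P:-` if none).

Op 1: best P0=- P1=- P2=NH4
Op 2: best P0=- P1=NH4 P2=NH4
Op 3: best P0=- P1=NH4 P2=-
Op 4: best P0=- P1=- P2=-
Op 5: best P0=- P1=NH4 P2=-
Op 6: best P0=NH1 P1=NH4 P2=-
Op 7: best P0=NH1 P1=NH4 P2=NH0
Op 8: best P0=NH1 P1=NH4 P2=NH0
Op 9: best P0=NH1 P1=NH4 P2=NH1

Answer: P0:NH1 P1:NH4 P2:NH1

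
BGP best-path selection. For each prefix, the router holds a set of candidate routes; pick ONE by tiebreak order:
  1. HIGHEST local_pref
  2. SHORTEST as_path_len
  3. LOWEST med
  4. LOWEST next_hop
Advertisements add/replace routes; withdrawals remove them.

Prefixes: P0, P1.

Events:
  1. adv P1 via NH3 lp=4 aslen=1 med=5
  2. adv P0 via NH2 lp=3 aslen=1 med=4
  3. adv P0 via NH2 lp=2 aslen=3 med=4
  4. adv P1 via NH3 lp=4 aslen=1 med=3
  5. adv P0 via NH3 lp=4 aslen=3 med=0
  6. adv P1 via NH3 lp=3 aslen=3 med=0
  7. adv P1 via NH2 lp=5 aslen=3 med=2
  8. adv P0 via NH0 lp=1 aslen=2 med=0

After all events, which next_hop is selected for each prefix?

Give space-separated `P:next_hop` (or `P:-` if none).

Answer: P0:NH3 P1:NH2

Derivation:
Op 1: best P0=- P1=NH3
Op 2: best P0=NH2 P1=NH3
Op 3: best P0=NH2 P1=NH3
Op 4: best P0=NH2 P1=NH3
Op 5: best P0=NH3 P1=NH3
Op 6: best P0=NH3 P1=NH3
Op 7: best P0=NH3 P1=NH2
Op 8: best P0=NH3 P1=NH2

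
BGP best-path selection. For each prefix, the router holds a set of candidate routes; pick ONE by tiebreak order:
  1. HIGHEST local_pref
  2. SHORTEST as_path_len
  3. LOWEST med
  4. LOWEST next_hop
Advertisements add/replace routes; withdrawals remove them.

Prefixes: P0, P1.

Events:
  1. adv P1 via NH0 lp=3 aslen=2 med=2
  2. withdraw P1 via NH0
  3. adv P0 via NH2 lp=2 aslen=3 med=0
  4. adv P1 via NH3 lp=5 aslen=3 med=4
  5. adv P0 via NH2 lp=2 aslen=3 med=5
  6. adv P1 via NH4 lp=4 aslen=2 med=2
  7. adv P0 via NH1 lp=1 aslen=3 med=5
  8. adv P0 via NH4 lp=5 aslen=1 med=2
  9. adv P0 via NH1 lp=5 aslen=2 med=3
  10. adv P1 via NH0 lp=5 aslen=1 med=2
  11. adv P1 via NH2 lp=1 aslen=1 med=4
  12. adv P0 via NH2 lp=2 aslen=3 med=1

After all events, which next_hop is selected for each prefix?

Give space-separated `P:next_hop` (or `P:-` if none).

Answer: P0:NH4 P1:NH0

Derivation:
Op 1: best P0=- P1=NH0
Op 2: best P0=- P1=-
Op 3: best P0=NH2 P1=-
Op 4: best P0=NH2 P1=NH3
Op 5: best P0=NH2 P1=NH3
Op 6: best P0=NH2 P1=NH3
Op 7: best P0=NH2 P1=NH3
Op 8: best P0=NH4 P1=NH3
Op 9: best P0=NH4 P1=NH3
Op 10: best P0=NH4 P1=NH0
Op 11: best P0=NH4 P1=NH0
Op 12: best P0=NH4 P1=NH0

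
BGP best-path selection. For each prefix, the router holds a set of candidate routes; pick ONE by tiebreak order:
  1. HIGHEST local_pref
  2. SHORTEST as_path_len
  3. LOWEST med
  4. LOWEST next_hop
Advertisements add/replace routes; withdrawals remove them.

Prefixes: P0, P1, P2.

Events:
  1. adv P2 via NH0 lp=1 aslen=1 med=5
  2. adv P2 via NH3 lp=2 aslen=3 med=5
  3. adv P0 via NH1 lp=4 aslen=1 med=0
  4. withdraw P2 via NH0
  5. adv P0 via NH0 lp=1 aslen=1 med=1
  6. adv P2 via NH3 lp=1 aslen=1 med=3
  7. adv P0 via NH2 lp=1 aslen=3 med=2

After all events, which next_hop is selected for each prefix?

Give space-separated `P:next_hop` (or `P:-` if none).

Op 1: best P0=- P1=- P2=NH0
Op 2: best P0=- P1=- P2=NH3
Op 3: best P0=NH1 P1=- P2=NH3
Op 4: best P0=NH1 P1=- P2=NH3
Op 5: best P0=NH1 P1=- P2=NH3
Op 6: best P0=NH1 P1=- P2=NH3
Op 7: best P0=NH1 P1=- P2=NH3

Answer: P0:NH1 P1:- P2:NH3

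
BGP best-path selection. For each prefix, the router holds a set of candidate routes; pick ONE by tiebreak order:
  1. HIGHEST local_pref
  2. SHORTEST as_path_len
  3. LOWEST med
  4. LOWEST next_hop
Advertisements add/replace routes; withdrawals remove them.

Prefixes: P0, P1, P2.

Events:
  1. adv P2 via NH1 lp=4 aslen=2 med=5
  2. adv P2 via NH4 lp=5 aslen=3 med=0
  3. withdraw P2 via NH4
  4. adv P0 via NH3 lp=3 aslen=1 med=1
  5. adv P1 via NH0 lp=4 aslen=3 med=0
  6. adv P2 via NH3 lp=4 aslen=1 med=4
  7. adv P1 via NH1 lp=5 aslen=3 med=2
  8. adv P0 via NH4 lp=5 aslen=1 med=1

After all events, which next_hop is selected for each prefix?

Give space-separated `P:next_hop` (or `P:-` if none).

Op 1: best P0=- P1=- P2=NH1
Op 2: best P0=- P1=- P2=NH4
Op 3: best P0=- P1=- P2=NH1
Op 4: best P0=NH3 P1=- P2=NH1
Op 5: best P0=NH3 P1=NH0 P2=NH1
Op 6: best P0=NH3 P1=NH0 P2=NH3
Op 7: best P0=NH3 P1=NH1 P2=NH3
Op 8: best P0=NH4 P1=NH1 P2=NH3

Answer: P0:NH4 P1:NH1 P2:NH3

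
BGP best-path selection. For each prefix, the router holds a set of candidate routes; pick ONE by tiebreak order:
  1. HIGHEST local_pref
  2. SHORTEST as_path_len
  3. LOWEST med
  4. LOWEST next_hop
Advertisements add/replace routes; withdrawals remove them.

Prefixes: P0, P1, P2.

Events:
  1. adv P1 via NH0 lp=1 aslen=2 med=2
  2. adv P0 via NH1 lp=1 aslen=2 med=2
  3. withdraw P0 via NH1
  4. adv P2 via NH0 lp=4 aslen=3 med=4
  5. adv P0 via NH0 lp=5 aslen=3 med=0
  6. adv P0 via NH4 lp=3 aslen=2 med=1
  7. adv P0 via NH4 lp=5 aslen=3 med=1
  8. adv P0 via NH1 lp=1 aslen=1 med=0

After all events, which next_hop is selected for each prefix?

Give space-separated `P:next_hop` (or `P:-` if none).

Op 1: best P0=- P1=NH0 P2=-
Op 2: best P0=NH1 P1=NH0 P2=-
Op 3: best P0=- P1=NH0 P2=-
Op 4: best P0=- P1=NH0 P2=NH0
Op 5: best P0=NH0 P1=NH0 P2=NH0
Op 6: best P0=NH0 P1=NH0 P2=NH0
Op 7: best P0=NH0 P1=NH0 P2=NH0
Op 8: best P0=NH0 P1=NH0 P2=NH0

Answer: P0:NH0 P1:NH0 P2:NH0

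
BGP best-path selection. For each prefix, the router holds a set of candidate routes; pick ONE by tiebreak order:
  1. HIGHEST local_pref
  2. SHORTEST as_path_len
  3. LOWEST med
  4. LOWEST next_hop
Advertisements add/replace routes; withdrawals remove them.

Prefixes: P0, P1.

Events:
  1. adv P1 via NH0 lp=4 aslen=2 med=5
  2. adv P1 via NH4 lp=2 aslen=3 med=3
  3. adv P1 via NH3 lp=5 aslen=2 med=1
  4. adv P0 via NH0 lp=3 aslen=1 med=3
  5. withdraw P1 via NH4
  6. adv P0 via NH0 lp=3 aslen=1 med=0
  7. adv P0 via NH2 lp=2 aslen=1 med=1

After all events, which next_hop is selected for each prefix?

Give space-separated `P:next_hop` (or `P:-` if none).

Answer: P0:NH0 P1:NH3

Derivation:
Op 1: best P0=- P1=NH0
Op 2: best P0=- P1=NH0
Op 3: best P0=- P1=NH3
Op 4: best P0=NH0 P1=NH3
Op 5: best P0=NH0 P1=NH3
Op 6: best P0=NH0 P1=NH3
Op 7: best P0=NH0 P1=NH3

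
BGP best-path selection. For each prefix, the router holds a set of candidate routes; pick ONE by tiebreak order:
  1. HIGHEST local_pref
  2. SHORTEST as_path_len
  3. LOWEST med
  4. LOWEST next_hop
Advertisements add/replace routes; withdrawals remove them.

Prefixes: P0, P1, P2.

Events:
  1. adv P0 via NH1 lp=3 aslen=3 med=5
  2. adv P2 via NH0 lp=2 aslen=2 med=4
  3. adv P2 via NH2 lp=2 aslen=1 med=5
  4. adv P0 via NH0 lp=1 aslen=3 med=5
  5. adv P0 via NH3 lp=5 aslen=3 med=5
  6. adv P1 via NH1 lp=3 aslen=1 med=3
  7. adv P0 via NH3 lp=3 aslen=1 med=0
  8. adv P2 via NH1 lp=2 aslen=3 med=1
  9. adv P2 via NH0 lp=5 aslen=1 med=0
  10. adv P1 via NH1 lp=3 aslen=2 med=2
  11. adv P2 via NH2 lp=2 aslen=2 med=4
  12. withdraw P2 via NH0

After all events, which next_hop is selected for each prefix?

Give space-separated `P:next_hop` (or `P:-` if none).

Op 1: best P0=NH1 P1=- P2=-
Op 2: best P0=NH1 P1=- P2=NH0
Op 3: best P0=NH1 P1=- P2=NH2
Op 4: best P0=NH1 P1=- P2=NH2
Op 5: best P0=NH3 P1=- P2=NH2
Op 6: best P0=NH3 P1=NH1 P2=NH2
Op 7: best P0=NH3 P1=NH1 P2=NH2
Op 8: best P0=NH3 P1=NH1 P2=NH2
Op 9: best P0=NH3 P1=NH1 P2=NH0
Op 10: best P0=NH3 P1=NH1 P2=NH0
Op 11: best P0=NH3 P1=NH1 P2=NH0
Op 12: best P0=NH3 P1=NH1 P2=NH2

Answer: P0:NH3 P1:NH1 P2:NH2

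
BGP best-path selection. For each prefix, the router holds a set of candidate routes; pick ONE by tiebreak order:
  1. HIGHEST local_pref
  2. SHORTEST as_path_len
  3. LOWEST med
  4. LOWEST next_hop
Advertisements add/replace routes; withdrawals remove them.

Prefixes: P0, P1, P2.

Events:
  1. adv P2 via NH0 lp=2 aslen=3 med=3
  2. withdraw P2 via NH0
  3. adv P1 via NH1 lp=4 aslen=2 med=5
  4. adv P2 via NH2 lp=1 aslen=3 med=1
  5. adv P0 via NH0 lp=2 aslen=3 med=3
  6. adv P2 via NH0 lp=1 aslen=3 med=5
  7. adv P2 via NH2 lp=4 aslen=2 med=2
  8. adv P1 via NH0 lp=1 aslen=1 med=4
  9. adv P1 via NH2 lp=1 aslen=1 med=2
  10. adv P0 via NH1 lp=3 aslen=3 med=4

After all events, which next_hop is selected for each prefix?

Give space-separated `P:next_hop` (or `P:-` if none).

Op 1: best P0=- P1=- P2=NH0
Op 2: best P0=- P1=- P2=-
Op 3: best P0=- P1=NH1 P2=-
Op 4: best P0=- P1=NH1 P2=NH2
Op 5: best P0=NH0 P1=NH1 P2=NH2
Op 6: best P0=NH0 P1=NH1 P2=NH2
Op 7: best P0=NH0 P1=NH1 P2=NH2
Op 8: best P0=NH0 P1=NH1 P2=NH2
Op 9: best P0=NH0 P1=NH1 P2=NH2
Op 10: best P0=NH1 P1=NH1 P2=NH2

Answer: P0:NH1 P1:NH1 P2:NH2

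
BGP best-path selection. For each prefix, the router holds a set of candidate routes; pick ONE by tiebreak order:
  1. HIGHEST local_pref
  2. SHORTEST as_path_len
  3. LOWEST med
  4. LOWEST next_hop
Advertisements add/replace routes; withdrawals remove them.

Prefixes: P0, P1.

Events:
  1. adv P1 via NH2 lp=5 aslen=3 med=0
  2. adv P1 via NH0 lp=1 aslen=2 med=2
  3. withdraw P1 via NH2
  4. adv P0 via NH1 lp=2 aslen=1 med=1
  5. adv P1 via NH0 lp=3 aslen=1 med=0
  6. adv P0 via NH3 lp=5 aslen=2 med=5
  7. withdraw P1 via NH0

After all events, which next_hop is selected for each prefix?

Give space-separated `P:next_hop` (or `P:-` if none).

Answer: P0:NH3 P1:-

Derivation:
Op 1: best P0=- P1=NH2
Op 2: best P0=- P1=NH2
Op 3: best P0=- P1=NH0
Op 4: best P0=NH1 P1=NH0
Op 5: best P0=NH1 P1=NH0
Op 6: best P0=NH3 P1=NH0
Op 7: best P0=NH3 P1=-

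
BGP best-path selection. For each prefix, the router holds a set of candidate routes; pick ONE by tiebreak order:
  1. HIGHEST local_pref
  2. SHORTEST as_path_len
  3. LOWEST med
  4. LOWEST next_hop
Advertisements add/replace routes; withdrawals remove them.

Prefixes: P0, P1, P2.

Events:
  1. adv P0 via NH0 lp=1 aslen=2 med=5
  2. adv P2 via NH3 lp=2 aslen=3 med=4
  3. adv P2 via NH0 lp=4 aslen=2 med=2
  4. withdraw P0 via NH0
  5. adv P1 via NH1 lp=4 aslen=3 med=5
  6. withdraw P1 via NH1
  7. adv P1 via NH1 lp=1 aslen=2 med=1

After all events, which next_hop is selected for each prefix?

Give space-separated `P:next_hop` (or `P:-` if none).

Op 1: best P0=NH0 P1=- P2=-
Op 2: best P0=NH0 P1=- P2=NH3
Op 3: best P0=NH0 P1=- P2=NH0
Op 4: best P0=- P1=- P2=NH0
Op 5: best P0=- P1=NH1 P2=NH0
Op 6: best P0=- P1=- P2=NH0
Op 7: best P0=- P1=NH1 P2=NH0

Answer: P0:- P1:NH1 P2:NH0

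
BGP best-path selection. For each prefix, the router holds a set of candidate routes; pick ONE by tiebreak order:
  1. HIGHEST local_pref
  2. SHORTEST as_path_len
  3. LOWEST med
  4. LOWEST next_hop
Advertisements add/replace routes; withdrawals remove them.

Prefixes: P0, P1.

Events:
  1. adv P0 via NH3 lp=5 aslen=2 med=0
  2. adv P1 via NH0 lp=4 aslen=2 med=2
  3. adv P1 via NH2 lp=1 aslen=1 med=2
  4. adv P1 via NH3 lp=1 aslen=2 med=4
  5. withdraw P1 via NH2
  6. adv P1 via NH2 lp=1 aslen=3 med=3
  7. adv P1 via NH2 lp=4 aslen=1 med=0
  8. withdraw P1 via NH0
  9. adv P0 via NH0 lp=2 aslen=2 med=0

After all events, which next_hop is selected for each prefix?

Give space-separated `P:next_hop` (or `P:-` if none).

Answer: P0:NH3 P1:NH2

Derivation:
Op 1: best P0=NH3 P1=-
Op 2: best P0=NH3 P1=NH0
Op 3: best P0=NH3 P1=NH0
Op 4: best P0=NH3 P1=NH0
Op 5: best P0=NH3 P1=NH0
Op 6: best P0=NH3 P1=NH0
Op 7: best P0=NH3 P1=NH2
Op 8: best P0=NH3 P1=NH2
Op 9: best P0=NH3 P1=NH2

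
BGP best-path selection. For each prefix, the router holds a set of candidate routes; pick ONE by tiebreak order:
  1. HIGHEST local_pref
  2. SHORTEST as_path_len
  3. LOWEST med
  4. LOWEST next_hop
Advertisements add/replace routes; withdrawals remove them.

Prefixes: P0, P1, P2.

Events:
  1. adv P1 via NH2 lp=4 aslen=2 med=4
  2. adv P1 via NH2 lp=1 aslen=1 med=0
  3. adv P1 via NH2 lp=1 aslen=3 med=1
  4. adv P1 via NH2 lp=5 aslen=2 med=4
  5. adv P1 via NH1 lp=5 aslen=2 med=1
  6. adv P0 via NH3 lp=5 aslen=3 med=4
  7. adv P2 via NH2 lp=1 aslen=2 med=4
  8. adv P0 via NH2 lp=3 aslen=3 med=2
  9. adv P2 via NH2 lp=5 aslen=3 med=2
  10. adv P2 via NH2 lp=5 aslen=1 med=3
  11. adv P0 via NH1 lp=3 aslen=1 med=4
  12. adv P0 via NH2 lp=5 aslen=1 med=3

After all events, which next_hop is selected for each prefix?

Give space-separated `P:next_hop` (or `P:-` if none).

Op 1: best P0=- P1=NH2 P2=-
Op 2: best P0=- P1=NH2 P2=-
Op 3: best P0=- P1=NH2 P2=-
Op 4: best P0=- P1=NH2 P2=-
Op 5: best P0=- P1=NH1 P2=-
Op 6: best P0=NH3 P1=NH1 P2=-
Op 7: best P0=NH3 P1=NH1 P2=NH2
Op 8: best P0=NH3 P1=NH1 P2=NH2
Op 9: best P0=NH3 P1=NH1 P2=NH2
Op 10: best P0=NH3 P1=NH1 P2=NH2
Op 11: best P0=NH3 P1=NH1 P2=NH2
Op 12: best P0=NH2 P1=NH1 P2=NH2

Answer: P0:NH2 P1:NH1 P2:NH2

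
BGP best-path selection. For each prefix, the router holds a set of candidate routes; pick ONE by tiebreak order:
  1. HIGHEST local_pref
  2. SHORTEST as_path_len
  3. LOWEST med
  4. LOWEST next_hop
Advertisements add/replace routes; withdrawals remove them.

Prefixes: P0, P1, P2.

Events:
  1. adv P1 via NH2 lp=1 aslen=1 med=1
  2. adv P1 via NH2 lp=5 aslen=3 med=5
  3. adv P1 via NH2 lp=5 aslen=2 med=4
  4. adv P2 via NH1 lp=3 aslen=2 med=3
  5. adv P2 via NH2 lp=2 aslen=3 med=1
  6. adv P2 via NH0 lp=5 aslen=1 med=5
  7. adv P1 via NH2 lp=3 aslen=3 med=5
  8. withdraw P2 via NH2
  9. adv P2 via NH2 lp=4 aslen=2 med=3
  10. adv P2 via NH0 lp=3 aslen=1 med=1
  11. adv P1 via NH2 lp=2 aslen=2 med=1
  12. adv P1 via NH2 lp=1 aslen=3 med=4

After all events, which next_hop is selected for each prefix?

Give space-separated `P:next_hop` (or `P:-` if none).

Op 1: best P0=- P1=NH2 P2=-
Op 2: best P0=- P1=NH2 P2=-
Op 3: best P0=- P1=NH2 P2=-
Op 4: best P0=- P1=NH2 P2=NH1
Op 5: best P0=- P1=NH2 P2=NH1
Op 6: best P0=- P1=NH2 P2=NH0
Op 7: best P0=- P1=NH2 P2=NH0
Op 8: best P0=- P1=NH2 P2=NH0
Op 9: best P0=- P1=NH2 P2=NH0
Op 10: best P0=- P1=NH2 P2=NH2
Op 11: best P0=- P1=NH2 P2=NH2
Op 12: best P0=- P1=NH2 P2=NH2

Answer: P0:- P1:NH2 P2:NH2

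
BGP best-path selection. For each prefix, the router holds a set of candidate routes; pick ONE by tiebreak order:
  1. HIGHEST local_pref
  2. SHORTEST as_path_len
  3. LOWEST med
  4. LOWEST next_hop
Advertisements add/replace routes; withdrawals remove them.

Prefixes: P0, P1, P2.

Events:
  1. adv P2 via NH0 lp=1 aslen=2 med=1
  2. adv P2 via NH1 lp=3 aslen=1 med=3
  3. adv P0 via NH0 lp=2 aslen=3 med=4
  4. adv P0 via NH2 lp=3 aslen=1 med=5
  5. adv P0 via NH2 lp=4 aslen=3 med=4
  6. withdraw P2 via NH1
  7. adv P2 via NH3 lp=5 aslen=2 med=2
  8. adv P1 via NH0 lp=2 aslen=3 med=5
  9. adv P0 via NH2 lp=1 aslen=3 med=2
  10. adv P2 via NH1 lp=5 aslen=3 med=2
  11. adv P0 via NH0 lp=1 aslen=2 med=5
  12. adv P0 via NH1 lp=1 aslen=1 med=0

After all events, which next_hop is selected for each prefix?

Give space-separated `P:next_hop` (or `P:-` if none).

Answer: P0:NH1 P1:NH0 P2:NH3

Derivation:
Op 1: best P0=- P1=- P2=NH0
Op 2: best P0=- P1=- P2=NH1
Op 3: best P0=NH0 P1=- P2=NH1
Op 4: best P0=NH2 P1=- P2=NH1
Op 5: best P0=NH2 P1=- P2=NH1
Op 6: best P0=NH2 P1=- P2=NH0
Op 7: best P0=NH2 P1=- P2=NH3
Op 8: best P0=NH2 P1=NH0 P2=NH3
Op 9: best P0=NH0 P1=NH0 P2=NH3
Op 10: best P0=NH0 P1=NH0 P2=NH3
Op 11: best P0=NH0 P1=NH0 P2=NH3
Op 12: best P0=NH1 P1=NH0 P2=NH3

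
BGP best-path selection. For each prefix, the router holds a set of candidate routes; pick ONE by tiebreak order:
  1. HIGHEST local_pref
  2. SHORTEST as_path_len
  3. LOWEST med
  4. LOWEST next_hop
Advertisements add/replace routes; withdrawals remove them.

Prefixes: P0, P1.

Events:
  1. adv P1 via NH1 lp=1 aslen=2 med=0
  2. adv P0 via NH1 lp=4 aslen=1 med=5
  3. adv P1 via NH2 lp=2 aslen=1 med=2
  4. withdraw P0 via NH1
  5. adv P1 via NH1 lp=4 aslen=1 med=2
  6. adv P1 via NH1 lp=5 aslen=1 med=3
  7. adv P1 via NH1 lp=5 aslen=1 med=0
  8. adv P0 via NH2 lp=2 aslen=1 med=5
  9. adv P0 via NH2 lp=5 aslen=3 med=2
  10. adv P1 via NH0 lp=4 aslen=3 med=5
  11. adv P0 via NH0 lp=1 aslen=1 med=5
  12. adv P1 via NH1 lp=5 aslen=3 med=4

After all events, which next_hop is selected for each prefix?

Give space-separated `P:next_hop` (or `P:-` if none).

Answer: P0:NH2 P1:NH1

Derivation:
Op 1: best P0=- P1=NH1
Op 2: best P0=NH1 P1=NH1
Op 3: best P0=NH1 P1=NH2
Op 4: best P0=- P1=NH2
Op 5: best P0=- P1=NH1
Op 6: best P0=- P1=NH1
Op 7: best P0=- P1=NH1
Op 8: best P0=NH2 P1=NH1
Op 9: best P0=NH2 P1=NH1
Op 10: best P0=NH2 P1=NH1
Op 11: best P0=NH2 P1=NH1
Op 12: best P0=NH2 P1=NH1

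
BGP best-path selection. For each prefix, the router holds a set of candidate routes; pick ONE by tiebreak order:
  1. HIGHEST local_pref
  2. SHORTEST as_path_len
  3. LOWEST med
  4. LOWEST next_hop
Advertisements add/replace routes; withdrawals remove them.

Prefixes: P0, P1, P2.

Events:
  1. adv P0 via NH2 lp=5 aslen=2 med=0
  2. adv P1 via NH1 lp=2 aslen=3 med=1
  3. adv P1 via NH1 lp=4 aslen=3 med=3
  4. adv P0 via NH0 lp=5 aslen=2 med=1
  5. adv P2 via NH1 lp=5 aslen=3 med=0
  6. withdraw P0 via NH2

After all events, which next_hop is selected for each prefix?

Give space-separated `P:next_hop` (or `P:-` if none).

Answer: P0:NH0 P1:NH1 P2:NH1

Derivation:
Op 1: best P0=NH2 P1=- P2=-
Op 2: best P0=NH2 P1=NH1 P2=-
Op 3: best P0=NH2 P1=NH1 P2=-
Op 4: best P0=NH2 P1=NH1 P2=-
Op 5: best P0=NH2 P1=NH1 P2=NH1
Op 6: best P0=NH0 P1=NH1 P2=NH1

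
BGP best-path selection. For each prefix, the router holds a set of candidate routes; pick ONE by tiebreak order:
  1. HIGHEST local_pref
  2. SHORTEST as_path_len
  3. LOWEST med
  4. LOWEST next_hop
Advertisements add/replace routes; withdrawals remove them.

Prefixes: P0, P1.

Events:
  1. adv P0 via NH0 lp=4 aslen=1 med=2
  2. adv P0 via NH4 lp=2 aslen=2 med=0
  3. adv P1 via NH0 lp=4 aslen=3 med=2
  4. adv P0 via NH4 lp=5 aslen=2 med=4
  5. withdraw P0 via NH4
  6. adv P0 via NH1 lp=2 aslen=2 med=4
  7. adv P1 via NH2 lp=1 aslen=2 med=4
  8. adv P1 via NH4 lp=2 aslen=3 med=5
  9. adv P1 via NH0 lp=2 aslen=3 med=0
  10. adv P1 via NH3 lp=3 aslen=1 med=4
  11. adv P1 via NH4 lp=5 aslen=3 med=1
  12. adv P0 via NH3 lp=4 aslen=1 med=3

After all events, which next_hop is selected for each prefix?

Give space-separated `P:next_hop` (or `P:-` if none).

Answer: P0:NH0 P1:NH4

Derivation:
Op 1: best P0=NH0 P1=-
Op 2: best P0=NH0 P1=-
Op 3: best P0=NH0 P1=NH0
Op 4: best P0=NH4 P1=NH0
Op 5: best P0=NH0 P1=NH0
Op 6: best P0=NH0 P1=NH0
Op 7: best P0=NH0 P1=NH0
Op 8: best P0=NH0 P1=NH0
Op 9: best P0=NH0 P1=NH0
Op 10: best P0=NH0 P1=NH3
Op 11: best P0=NH0 P1=NH4
Op 12: best P0=NH0 P1=NH4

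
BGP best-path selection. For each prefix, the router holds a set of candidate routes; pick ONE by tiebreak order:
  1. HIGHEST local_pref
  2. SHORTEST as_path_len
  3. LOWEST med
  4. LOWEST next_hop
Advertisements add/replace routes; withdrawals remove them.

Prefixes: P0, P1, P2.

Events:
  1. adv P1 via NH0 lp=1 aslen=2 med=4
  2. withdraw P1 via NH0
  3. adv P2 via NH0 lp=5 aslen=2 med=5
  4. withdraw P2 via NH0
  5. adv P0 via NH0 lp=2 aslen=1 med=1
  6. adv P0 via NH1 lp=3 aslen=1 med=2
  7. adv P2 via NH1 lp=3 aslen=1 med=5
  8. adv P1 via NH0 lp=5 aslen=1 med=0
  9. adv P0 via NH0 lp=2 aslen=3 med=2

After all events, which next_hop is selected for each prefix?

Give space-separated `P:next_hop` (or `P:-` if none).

Op 1: best P0=- P1=NH0 P2=-
Op 2: best P0=- P1=- P2=-
Op 3: best P0=- P1=- P2=NH0
Op 4: best P0=- P1=- P2=-
Op 5: best P0=NH0 P1=- P2=-
Op 6: best P0=NH1 P1=- P2=-
Op 7: best P0=NH1 P1=- P2=NH1
Op 8: best P0=NH1 P1=NH0 P2=NH1
Op 9: best P0=NH1 P1=NH0 P2=NH1

Answer: P0:NH1 P1:NH0 P2:NH1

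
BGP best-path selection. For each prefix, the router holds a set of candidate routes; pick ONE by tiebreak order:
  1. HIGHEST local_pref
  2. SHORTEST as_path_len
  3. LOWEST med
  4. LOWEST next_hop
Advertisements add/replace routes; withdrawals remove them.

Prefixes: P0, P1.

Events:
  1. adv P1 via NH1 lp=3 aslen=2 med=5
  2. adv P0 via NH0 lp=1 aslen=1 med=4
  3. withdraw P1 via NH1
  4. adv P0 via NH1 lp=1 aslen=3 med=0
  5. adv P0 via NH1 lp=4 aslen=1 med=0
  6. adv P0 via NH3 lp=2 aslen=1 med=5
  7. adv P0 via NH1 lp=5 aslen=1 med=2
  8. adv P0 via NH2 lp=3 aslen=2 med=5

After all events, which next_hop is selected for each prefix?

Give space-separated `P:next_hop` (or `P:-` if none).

Answer: P0:NH1 P1:-

Derivation:
Op 1: best P0=- P1=NH1
Op 2: best P0=NH0 P1=NH1
Op 3: best P0=NH0 P1=-
Op 4: best P0=NH0 P1=-
Op 5: best P0=NH1 P1=-
Op 6: best P0=NH1 P1=-
Op 7: best P0=NH1 P1=-
Op 8: best P0=NH1 P1=-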